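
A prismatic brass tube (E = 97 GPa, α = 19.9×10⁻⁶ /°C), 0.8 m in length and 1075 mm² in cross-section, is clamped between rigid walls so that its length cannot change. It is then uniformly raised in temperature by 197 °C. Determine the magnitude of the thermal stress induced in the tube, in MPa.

σ ≈ 380 MPa (compressive)

The supports are rigid, so the total axial strain is zero. The restrained thermal strain is ε = αΔT = 19.9×10⁻⁶ × 197 = 3920.3×10⁻⁶.
The stress required to suppress this strain is σ = Eε = 97×10³ × 3920.3×10⁻⁶ = 380.3 MPa, compressive since the tube is trying to expand.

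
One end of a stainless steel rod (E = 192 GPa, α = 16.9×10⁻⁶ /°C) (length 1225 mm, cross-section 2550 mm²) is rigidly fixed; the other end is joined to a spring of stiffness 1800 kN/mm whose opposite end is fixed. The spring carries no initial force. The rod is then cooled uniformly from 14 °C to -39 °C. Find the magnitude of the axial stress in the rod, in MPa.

σ ≈ 141 MPa (tensile)

If the spring were absent the rod would shorten by αΔT L = 16.9×10⁻⁶ × 53 × 1225 = 1.097 mm.
With a force P in the spring, the elastic change of the rod is PL/(AE) and that of the spring is P/k; compatibility requires their sum to equal δ_free.
So P = δ_free / [L/(AE) + 1/k] = 1.097 / [ 1225/(2550×192×10³) + 1/(1800×10³) ].
P = 1.097 / 3.058×10⁻⁶ = 358900 N.
σ = P/A = 358900/2550 = 140.7 MPa.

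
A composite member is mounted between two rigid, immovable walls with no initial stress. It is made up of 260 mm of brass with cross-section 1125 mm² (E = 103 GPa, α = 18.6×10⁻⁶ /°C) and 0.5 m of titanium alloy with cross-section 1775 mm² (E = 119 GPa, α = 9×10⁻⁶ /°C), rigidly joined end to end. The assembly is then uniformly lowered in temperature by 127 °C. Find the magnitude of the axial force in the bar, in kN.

P ≈ 257 kN (tensile)

Free thermal contraction of the whole bar: Σ αᵢΔT Lᵢ = 18.6×10⁻⁶×127×260 + 9×10⁻⁶×127×500 = 1.186 mm.
The walls prevent any net length change, so an axial force P (same in every segment) develops. Compatibility: P · Σ Lᵢ/(AᵢEᵢ) = δ_free.
Σ Lᵢ/(AᵢEᵢ) = 260/(1125×103×10³) + 500/(1775×119×10³) = 4.611×10⁻⁶ mm/N.
So P = 1.186 / 4.611×10⁻⁶ = 257.1 kN, tensile.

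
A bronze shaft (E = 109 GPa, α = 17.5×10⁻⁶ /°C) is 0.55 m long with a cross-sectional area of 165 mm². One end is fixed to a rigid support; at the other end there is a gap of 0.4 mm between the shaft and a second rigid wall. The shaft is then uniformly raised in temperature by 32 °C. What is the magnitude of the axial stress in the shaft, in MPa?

σ ≈ 0 MPa

Free thermal elongation = αΔT L = 17.5×10⁻⁶ × 32 × 550 = 0.308 mm.
This is smaller than the 0.4 mm clearance, so the shaft expands freely without reaching the stop — the stress is zero.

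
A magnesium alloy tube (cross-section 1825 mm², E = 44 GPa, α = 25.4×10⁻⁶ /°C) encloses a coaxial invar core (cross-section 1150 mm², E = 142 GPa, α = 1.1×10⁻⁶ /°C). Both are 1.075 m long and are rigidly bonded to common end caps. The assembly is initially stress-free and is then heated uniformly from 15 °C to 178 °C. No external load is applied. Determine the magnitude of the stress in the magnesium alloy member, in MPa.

Equilibrium of a rigid end plate with no external load gives equal and opposite internal forces ±P in the two members. Since α_{magnesium alloy} > α_{invar}, heating drives the magnesium alloy into compression and the invar into tension.
Compatibility of the two members (thermal + elastic change equal): (α₁ − α₂)ΔT = P·[1/(A₁E₁) + 1/(A₂E₂)].
|α₁ − α₂|·ΔT = 24.3×10⁻⁶ × 163 = 0.003961.
1/(A₁E₁) + 1/(A₂E₂) = 1/(1825×44×10³) + 1/(1150×142×10³) = 1.858×10⁻⁸ N⁻¹.
So P = 0.003961 / 1.858×10⁻⁸ = 213.2 kN.
σ_{magnesium alloy} = P/A₁ = 213200/1825 = 116.8 MPa, compressive.

σ ≈ 117 MPa (compressive)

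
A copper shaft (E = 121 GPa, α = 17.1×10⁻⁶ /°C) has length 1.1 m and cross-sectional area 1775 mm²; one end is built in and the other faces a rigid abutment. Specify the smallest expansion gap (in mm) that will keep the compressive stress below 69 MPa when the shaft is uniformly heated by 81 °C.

Free expansion if unrestrained: δ_free = αΔT L = 17.1×10⁻⁶ × 81 × 1100 = 1.524 mm.
At the allowable stress the elastic shortening the wall may impose is σL/E = 69 × 1100 / (121×10³) = 0.6273 mm.
So the gap has to take up the difference, g_min = δ_free − σL/E = 1.524 − 0.6273 = 0.8963 mm.

g ≈ 0.896 mm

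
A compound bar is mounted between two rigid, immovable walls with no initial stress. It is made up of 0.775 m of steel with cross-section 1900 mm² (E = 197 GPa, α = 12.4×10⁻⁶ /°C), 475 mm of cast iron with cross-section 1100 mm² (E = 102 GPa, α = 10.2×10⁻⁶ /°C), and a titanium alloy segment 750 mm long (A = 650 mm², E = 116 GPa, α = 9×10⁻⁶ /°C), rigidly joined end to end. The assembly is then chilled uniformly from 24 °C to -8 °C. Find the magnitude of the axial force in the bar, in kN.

If the supports were absent, the total length change would be Σ αᵢΔT Lᵢ = 12.4×10⁻⁶×32×775 + 10.2×10⁻⁶×32×475 + 9×10⁻⁶×32×750 = 0.6786 mm.
Since the ends are fixed, an axial force P builds up, equal in every segment, with P · Σ Lᵢ/(AᵢEᵢ) = δ_free.
Σ Lᵢ/(AᵢEᵢ) = 775/(1900×197×10³) + 475/(1100×102×10³) + 750/(650×116×10³) = 1.625×10⁻⁵ mm/N.
P = 0.6786 / 1.625×10⁻⁵ = 41750 N = 41.75 kN, tensile.

P ≈ 41.8 kN (tensile)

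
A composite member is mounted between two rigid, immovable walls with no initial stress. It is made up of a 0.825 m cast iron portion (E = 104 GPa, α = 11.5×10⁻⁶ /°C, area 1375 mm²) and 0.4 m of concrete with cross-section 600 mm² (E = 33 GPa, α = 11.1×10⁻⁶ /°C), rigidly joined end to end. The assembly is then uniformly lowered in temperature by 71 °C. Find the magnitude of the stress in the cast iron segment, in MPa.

Free thermal contraction of the whole bar: Σ αᵢΔT Lᵢ = 11.5×10⁻⁶×71×825 + 11.1×10⁻⁶×71×400 = 0.9889 mm.
The rigid supports impose zero overall length change; the single axial force P common to all segments must satisfy P Σ Lᵢ/(AᵢEᵢ) = δ_free.
Σ Lᵢ/(AᵢEᵢ) = 825/(1375×104×10³) + 400/(600×33×10³) = 2.597×10⁻⁵ mm/N.
Hence P = δ_free / Σ(L/AE) = 0.9889/2.597×10⁻⁵ = 38.07 kN (tensile).
σ_{cast iron} = P / A = 38070 / 1375 = 27.69 MPa.

σ ≈ 27.7 MPa (tensile)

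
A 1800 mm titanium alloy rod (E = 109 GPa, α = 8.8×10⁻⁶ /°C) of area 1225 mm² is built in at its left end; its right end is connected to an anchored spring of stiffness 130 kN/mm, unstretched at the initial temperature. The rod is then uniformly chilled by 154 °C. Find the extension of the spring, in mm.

δ ≈ 0.886 mm

If the spring were absent the rod would shorten by αΔT L = 8.8×10⁻⁶ × 154 × 1800 = 2.439 mm.
Let P be the tensile force in the spring. The rod extends elastically by PL/(AE) and the spring stretches by P/k; together these equal δ_free.
So P = δ_free / [L/(AE) + 1/k] = 2.439 / [ 1800/(1225×109×10³) + 1/(130×10³) ].
P = 2.439 / 2.117×10⁻⁵ = 115200 N.
Spring extension = P/k = 115200/(130×10³) = 0.8862 mm.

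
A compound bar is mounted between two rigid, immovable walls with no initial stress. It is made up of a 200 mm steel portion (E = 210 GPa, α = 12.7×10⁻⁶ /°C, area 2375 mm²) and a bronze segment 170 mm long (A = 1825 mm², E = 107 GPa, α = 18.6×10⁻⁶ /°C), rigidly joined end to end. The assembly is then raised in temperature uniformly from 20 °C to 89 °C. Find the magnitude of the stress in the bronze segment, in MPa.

With the walls removed the bar would change length by δ_free = Σ αᵢΔT Lᵢ = 12.7×10⁻⁶×69×200 + 18.6×10⁻⁶×69×170 = 0.3934 mm.
Since the ends are fixed, an axial force P builds up, equal in every segment, with P · Σ Lᵢ/(AᵢEᵢ) = δ_free.
The series flexibility is Σ Lᵢ/(AᵢEᵢ) = 200/(2375×210×10³) + 170/(1825×107×10³) = 1.272×10⁻⁶ mm/N.
So P = 0.3934 / 1.272×10⁻⁶ = 309.4 kN, compressive.
σ_{bronze} = P / A = 309400 / 1825 = 169.5 MPa.

σ ≈ 170 MPa (compressive)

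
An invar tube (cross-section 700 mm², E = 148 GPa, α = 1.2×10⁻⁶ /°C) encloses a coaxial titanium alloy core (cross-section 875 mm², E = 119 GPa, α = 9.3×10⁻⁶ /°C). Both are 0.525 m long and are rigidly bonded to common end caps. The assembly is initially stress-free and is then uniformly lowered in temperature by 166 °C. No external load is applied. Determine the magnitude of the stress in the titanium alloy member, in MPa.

Equilibrium of a rigid end plate with no external load gives equal and opposite internal forces ±P in the two members. Since α_{titanium alloy} > α_{invar}, cooling drives the titanium alloy into tension and the invar into compression.
Equating the net (thermal + elastic) strains gives |α₁ − α₂|·ΔT = P·[1/(A₁E₁) + 1/(A₂E₂)].
|α₁ − α₂|·ΔT = 8.1×10⁻⁶ × 166 = 0.001345.
1/(A₁E₁) + 1/(A₂E₂) = 1/(700×148×10³) + 1/(875×119×10³) = 1.926×10⁻⁸ N⁻¹.
So P = 0.001345 / 1.926×10⁻⁸ = 69.83 kN.
σ_{titanium alloy} = P/A₂ = 69830/875 = 79.8 MPa, tensile.

σ ≈ 79.8 MPa (tensile)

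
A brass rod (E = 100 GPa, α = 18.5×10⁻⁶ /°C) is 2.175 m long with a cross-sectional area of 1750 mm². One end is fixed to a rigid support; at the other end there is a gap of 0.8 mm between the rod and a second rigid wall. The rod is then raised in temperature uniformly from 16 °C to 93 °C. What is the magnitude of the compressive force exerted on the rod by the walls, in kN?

Unrestrained expansion: δ_free = αΔT L = 18.5×10⁻⁶ × 77 × 2175 = 3.098 mm.
This exceeds the 0.8 mm gap, so the wall pushes back. The portion of expansion that must be recovered elastically is δ_free − gap = 3.098 − 0.8 = 2.298 mm.
Compatibility: PL/(AE) = 2.298 mm, so σ = P/A = E × (2.298/2175) = 105.7 MPa.
P = σA = 105.7 × 1750 = 184.9 kN.

P ≈ 185 kN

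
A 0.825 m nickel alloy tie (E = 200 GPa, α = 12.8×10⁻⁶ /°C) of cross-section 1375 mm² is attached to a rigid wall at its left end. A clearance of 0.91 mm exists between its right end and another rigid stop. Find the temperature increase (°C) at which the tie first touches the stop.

The gap closes when αΔT L = 0.91 mm, since the tie is still unstressed at that instant.
So ΔT = g/(αL) = 0.91/(12.8×10⁻⁶ × 825) = 86.17 °C.

ΔT ≈ 86.2 °C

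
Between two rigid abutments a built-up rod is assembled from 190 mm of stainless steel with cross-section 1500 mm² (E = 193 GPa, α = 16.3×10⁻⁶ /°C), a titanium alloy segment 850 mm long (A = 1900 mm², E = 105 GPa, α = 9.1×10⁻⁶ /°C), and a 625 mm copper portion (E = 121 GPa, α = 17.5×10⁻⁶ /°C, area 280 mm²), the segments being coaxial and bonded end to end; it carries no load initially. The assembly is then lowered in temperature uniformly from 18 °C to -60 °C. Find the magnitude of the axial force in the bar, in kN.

P ≈ 72.7 kN (tensile)

If the supports were absent, the total length change would be Σ αᵢΔT Lᵢ = 16.3×10⁻⁶×78×190 + 9.1×10⁻⁶×78×850 + 17.5×10⁻⁶×78×625 = 1.698 mm.
The walls prevent any net length change, so an axial force P (same in every segment) develops. Compatibility: P · Σ Lᵢ/(AᵢEᵢ) = δ_free.
Σ Lᵢ/(AᵢEᵢ) = 190/(1500×193×10³) + 850/(1900×105×10³) + 625/(280×121×10³) = 2.336×10⁻⁵ mm/N.
So P = 1.698 / 2.336×10⁻⁵ = 72.68 kN, tensile.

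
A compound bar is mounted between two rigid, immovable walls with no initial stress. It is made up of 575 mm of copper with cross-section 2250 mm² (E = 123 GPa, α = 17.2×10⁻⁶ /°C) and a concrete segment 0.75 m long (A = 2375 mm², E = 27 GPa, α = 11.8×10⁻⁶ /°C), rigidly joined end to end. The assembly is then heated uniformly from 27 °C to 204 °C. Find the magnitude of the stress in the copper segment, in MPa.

With the walls removed the bar would change length by δ_free = Σ αᵢΔT Lᵢ = 17.2×10⁻⁶×177×575 + 11.8×10⁻⁶×177×750 = 3.317 mm.
The walls prevent any net length change, so an axial force P (same in every segment) develops. Compatibility: P · Σ Lᵢ/(AᵢEᵢ) = δ_free.
Σ Lᵢ/(AᵢEᵢ) = 575/(2250×123×10³) + 750/(2375×27×10³) = 1.377×10⁻⁵ mm/N.
So P = 3.317 / 1.377×10⁻⁵ = 240.8 kN, compressive.
σ_{copper} = P / A = 240800 / 2250 = 107 MPa.

σ ≈ 107 MPa (compressive)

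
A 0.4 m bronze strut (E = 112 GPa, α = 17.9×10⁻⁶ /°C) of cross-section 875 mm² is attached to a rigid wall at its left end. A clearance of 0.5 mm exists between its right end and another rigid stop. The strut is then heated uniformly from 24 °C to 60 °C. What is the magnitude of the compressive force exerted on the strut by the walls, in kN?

Unrestrained expansion: δ_free = αΔT L = 17.9×10⁻⁶ × 36 × 400 = 0.2578 mm.
Since δ_free = 0.258 mm is less than the 0.5 mm gap, the strut never touches the wall. No axial force develops.

P ≈ 0 kN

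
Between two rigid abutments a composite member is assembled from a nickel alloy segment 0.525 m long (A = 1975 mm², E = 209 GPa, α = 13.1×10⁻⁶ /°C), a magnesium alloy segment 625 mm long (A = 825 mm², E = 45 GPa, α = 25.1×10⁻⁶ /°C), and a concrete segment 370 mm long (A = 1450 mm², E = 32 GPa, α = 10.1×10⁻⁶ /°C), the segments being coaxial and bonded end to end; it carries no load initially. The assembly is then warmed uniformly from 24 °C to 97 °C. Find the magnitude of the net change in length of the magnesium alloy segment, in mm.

With the walls removed the bar would change length by δ_free = Σ αᵢΔT Lᵢ = 13.1×10⁻⁶×73×525 + 25.1×10⁻⁶×73×625 + 10.1×10⁻⁶×73×370 = 1.92 mm.
The walls prevent any net length change, so an axial force P (same in every segment) develops. Compatibility: P · Σ Lᵢ/(AᵢEᵢ) = δ_free.
Σ Lᵢ/(AᵢEᵢ) = 525/(1975×209×10³) + 625/(825×45×10³) + 370/(1450×32×10³) = 2.608×10⁻⁵ mm/N.
So P = 1.92 / 2.608×10⁻⁵ = 73.62 kN, compressive.
For the magnesium alloy segment, free thermal change = 25.1×10⁻⁶×73×625 = 1.145 mm and elastic change from P = 73620×625/(825×45×10³) = 1.239 mm; these oppose, so the net change is 0.0942 mm (segment shortens).

|ΔL| ≈ 0.0942 mm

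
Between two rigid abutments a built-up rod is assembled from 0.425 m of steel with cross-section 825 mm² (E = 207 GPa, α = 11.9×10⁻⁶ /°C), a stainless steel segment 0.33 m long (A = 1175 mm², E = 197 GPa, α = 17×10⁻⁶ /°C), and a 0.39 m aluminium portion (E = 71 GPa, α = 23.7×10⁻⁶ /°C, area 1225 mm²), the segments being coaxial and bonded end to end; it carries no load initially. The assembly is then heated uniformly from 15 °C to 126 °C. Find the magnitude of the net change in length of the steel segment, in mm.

If the supports were absent, the total length change would be Σ αᵢΔT Lᵢ = 11.9×10⁻⁶×111×425 + 17×10⁻⁶×111×330 + 23.7×10⁻⁶×111×390 = 2.21 mm.
The rigid supports impose zero overall length change; the single axial force P common to all segments must satisfy P Σ Lᵢ/(AᵢEᵢ) = δ_free.
Σ Lᵢ/(AᵢEᵢ) = 425/(825×207×10³) + 330/(1175×197×10³) + 390/(1225×71×10³) = 8.398×10⁻⁶ mm/N.
So P = 2.21 / 8.398×10⁻⁶ = 263.2 kN, compressive.
For the steel segment, free thermal change = 11.9×10⁻⁶×111×425 = 0.5614 mm and elastic change from P = 263200×425/(825×207×10³) = 0.6549 mm; these oppose, so the net change is 0.0935 mm (segment shortens).

|ΔL| ≈ 0.0935 mm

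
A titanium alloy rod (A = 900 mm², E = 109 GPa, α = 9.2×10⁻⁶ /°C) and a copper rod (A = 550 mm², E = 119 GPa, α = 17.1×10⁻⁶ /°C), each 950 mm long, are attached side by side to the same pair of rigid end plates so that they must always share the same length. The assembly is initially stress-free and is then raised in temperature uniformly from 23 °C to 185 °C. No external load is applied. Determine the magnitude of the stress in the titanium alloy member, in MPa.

σ ≈ 55.8 MPa (tensile)

Both members must finish at the same length. With the larger α, the copper tends to over-expand; the plates restrain it, putting the copper in compression and the titanium alloy in tension. With no external load the two internal forces are equal and opposite, magnitude P.
Compatibility of the two members (thermal + elastic change equal): (α₁ − α₂)ΔT = P·[1/(A₁E₁) + 1/(A₂E₂)].
|α₁ − α₂|·ΔT = 7.9×10⁻⁶ × 162 = 0.00128.
1/(A₁E₁) + 1/(A₂E₂) = 1/(900×109×10³) + 1/(550×119×10³) = 2.547×10⁻⁸ N⁻¹.
So P = 0.00128 / 2.547×10⁻⁸ = 50.24 kN.
σ_{titanium alloy} = P/A₁ = 50240/900 = 55.82 MPa, tensile.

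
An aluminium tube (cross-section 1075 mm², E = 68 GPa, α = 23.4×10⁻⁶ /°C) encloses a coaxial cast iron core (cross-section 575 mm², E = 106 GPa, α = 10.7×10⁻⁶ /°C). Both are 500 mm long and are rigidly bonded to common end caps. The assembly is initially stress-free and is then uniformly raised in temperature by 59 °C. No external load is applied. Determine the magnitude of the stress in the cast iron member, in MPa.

σ ≈ 43.3 MPa (tensile)

Both members must finish at the same length. With the larger α, the aluminium tends to over-expand; the plates restrain it, putting the aluminium in compression and the cast iron in tension. With no external load the two internal forces are equal and opposite, magnitude P.
Compatibility of the two members (thermal + elastic change equal): (α₁ − α₂)ΔT = P·[1/(A₁E₁) + 1/(A₂E₂)].
|α₁ − α₂|·ΔT = 12.7×10⁻⁶ × 59 = 0.0007493.
1/(A₁E₁) + 1/(A₂E₂) = 1/(1075×68×10³) + 1/(575×106×10³) = 3.009×10⁻⁸ N⁻¹.
P = 0.0007493 / 3.009×10⁻⁸ = 24900 N = 24.9 kN.
σ_{cast iron} = P/A₂ = 24900/575 = 43.31 MPa, tensile.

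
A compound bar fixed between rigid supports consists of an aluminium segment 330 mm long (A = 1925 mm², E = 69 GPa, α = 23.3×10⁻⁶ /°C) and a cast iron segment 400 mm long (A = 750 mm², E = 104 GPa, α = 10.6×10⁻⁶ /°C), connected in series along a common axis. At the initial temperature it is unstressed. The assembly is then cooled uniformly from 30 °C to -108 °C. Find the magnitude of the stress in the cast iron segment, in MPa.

σ ≈ 288 MPa (tensile)

If the supports were absent, the total length change would be Σ αᵢΔT Lᵢ = 23.3×10⁻⁶×138×330 + 10.6×10⁻⁶×138×400 = 1.646 mm.
The rigid supports impose zero overall length change; the single axial force P common to all segments must satisfy P Σ Lᵢ/(AᵢEᵢ) = δ_free.
Σ Lᵢ/(AᵢEᵢ) = 330/(1925×69×10³) + 400/(750×104×10³) = 7.613×10⁻⁶ mm/N.
P = 1.646 / 7.613×10⁻⁶ = 216200 N = 216.2 kN, tensile.
σ_{cast iron} = P / A = 216200 / 750 = 288.3 MPa.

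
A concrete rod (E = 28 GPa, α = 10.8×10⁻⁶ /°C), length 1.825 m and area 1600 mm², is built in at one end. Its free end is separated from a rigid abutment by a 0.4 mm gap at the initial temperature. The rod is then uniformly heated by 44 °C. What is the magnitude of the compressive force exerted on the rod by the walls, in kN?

P ≈ 11.5 kN

Unrestrained expansion: δ_free = αΔT L = 10.8×10⁻⁶ × 44 × 1825 = 0.8672 mm.
This exceeds the 0.4 mm gap, so the wall pushes back. The portion of expansion that must be recovered elastically is δ_free − gap = 0.8672 − 0.4 = 0.4672 mm.
That suppressed elongation corresponds to σ = E·Δ/L = 28×10³ × 0.4672/1825 = 7.169 MPa.
P = σA = 7.169 × 1600 = 11.47 kN.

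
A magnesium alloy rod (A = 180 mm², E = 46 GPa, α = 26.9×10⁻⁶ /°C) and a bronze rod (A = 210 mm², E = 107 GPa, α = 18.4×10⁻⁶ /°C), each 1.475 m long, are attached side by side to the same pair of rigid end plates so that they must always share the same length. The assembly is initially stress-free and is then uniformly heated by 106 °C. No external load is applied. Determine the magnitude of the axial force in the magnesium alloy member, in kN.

P ≈ 5.45 kN (compressive in the magnesium alloy)

Both members must finish at the same length. With the larger α, the magnesium alloy tends to over-expand; the plates restrain it, putting the magnesium alloy in compression and the bronze in tension. With no external load the two internal forces are equal and opposite, magnitude P.
Compatibility of the two members (thermal + elastic change equal): (α₁ − α₂)ΔT = P·[1/(A₁E₁) + 1/(A₂E₂)].
|α₁ − α₂|·ΔT = 8.5×10⁻⁶ × 106 = 0.000901.
1/(A₁E₁) + 1/(A₂E₂) = 1/(180×46×10³) + 1/(210×107×10³) = 1.653×10⁻⁷ N⁻¹.
P = 0.000901 / 1.653×10⁻⁷ = 5451 N = 5.451 kN.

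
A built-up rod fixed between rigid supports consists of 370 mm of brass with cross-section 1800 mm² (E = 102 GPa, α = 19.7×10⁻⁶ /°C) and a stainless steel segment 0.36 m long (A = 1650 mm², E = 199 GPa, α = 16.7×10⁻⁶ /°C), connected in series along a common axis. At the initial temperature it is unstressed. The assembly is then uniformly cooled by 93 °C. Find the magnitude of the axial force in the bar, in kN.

With the walls removed the bar would change length by δ_free = Σ αᵢΔT Lᵢ = 19.7×10⁻⁶×93×370 + 16.7×10⁻⁶×93×360 = 1.237 mm.
The rigid supports impose zero overall length change; the single axial force P common to all segments must satisfy P Σ Lᵢ/(AᵢEᵢ) = δ_free.
Σ Lᵢ/(AᵢEᵢ) = 370/(1800×102×10³) + 360/(1650×199×10³) = 3.112×10⁻⁶ mm/N.
Hence P = δ_free / Σ(L/AE) = 1.237/3.112×10⁻⁶ = 397.5 kN (tensile).

P ≈ 398 kN (tensile)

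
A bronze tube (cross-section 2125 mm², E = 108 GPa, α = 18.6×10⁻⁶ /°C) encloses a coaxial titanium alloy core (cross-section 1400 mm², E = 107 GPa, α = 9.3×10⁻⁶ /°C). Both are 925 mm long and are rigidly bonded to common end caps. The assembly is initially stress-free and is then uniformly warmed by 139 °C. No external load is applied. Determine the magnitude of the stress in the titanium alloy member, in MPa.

Both members must finish at the same length. With the larger α, the bronze tends to over-expand; the plates restrain it, putting the bronze in compression and the titanium alloy in tension. With no external load the two internal forces are equal and opposite, magnitude P.
Equating the net (thermal + elastic) strains gives |α₁ − α₂|·ΔT = P·[1/(A₁E₁) + 1/(A₂E₂)].
|α₁ − α₂|·ΔT = 9.3×10⁻⁶ × 139 = 0.001293.
1/(A₁E₁) + 1/(A₂E₂) = 1/(2125×108×10³) + 1/(1400×107×10³) = 1.103×10⁻⁸ N⁻¹.
P = 0.001293 / 1.103×10⁻⁸ = 117200 N = 117.2 kN.
σ_{titanium alloy} = P/A₂ = 117200/1400 = 83.69 MPa, tensile.

σ ≈ 83.7 MPa (tensile)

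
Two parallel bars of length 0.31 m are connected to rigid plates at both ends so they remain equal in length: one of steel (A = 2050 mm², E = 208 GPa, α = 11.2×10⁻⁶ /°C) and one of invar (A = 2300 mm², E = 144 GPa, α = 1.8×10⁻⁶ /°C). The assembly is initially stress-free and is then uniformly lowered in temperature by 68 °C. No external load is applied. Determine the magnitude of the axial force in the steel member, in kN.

Equilibrium of a rigid end plate with no external load gives equal and opposite internal forces ±P in the two members. Since α_{steel} > α_{invar}, cooling drives the steel into tension and the invar into compression.
Compatibility of the two members (thermal + elastic change equal): (α₁ − α₂)ΔT = P·[1/(A₁E₁) + 1/(A₂E₂)].
|α₁ − α₂|·ΔT = 9.4×10⁻⁶ × 68 = 0.0006392.
1/(A₁E₁) + 1/(A₂E₂) = 1/(2050×208×10³) + 1/(2300×144×10³) = 5.365×10⁻⁹ N⁻¹.
So P = 0.0006392 / 5.365×10⁻⁹ = 119.2 kN.

P ≈ 119 kN (tensile in the steel)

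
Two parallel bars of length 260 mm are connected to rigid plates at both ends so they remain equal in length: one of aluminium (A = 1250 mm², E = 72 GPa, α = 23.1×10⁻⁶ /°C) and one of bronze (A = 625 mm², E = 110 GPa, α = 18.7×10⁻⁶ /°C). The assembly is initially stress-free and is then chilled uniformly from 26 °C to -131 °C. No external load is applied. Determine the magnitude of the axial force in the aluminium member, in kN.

Both members must finish at the same length. With the larger α, the aluminium tends to over-contract; the plates restrain it, putting the aluminium in tension and the bronze in compression. With no external load the two internal forces are equal and opposite, magnitude P.
Compatibility of the two members (thermal + elastic change equal): (α₁ − α₂)ΔT = P·[1/(A₁E₁) + 1/(A₂E₂)].
|α₁ − α₂|·ΔT = 4.4×10⁻⁶ × 157 = 0.0006908.
1/(A₁E₁) + 1/(A₂E₂) = 1/(1250×72×10³) + 1/(625×110×10³) = 2.566×10⁻⁸ N⁻¹.
So P = 0.0006908 / 2.566×10⁻⁸ = 26.92 kN.

P ≈ 26.9 kN (tensile in the aluminium)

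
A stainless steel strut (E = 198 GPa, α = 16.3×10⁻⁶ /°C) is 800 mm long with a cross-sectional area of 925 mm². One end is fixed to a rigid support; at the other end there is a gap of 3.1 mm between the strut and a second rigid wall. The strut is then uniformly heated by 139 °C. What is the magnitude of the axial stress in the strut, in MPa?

Unrestrained expansion: δ_free = αΔT L = 16.3×10⁻⁶ × 139 × 800 = 1.813 mm.
This is smaller than the 3.1 mm clearance, so the strut expands freely without reaching the stop — the stress is zero.

σ ≈ 0 MPa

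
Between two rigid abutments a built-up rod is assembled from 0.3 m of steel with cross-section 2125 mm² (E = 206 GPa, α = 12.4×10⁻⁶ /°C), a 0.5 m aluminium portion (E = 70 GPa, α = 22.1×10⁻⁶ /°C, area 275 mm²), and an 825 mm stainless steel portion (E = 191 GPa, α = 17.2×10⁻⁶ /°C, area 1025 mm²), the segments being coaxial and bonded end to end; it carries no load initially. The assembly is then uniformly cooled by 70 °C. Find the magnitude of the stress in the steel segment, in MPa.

σ ≈ 30.9 MPa (tensile)

If the supports were absent, the total length change would be Σ αᵢΔT Lᵢ = 12.4×10⁻⁶×70×300 + 22.1×10⁻⁶×70×500 + 17.2×10⁻⁶×70×825 = 2.027 mm.
The rigid supports impose zero overall length change; the single axial force P common to all segments must satisfy P Σ Lᵢ/(AᵢEᵢ) = δ_free.
Σ Lᵢ/(AᵢEᵢ) = 300/(2125×206×10³) + 500/(275×70×10³) + 825/(1025×191×10³) = 3.087×10⁻⁵ mm/N.
P = 2.027 / 3.087×10⁻⁵ = 65660 N = 65.66 kN, tensile.
σ_{steel} = P / A = 65660 / 2125 = 30.9 MPa.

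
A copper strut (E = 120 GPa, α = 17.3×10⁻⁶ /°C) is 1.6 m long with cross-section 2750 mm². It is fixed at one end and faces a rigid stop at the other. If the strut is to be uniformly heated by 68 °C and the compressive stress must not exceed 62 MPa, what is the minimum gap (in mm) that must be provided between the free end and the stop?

Free expansion if unrestrained: δ_free = αΔT L = 17.3×10⁻⁶ × 68 × 1600 = 1.882 mm.
A stress of 62 MPa corresponds to the wall pushing the strut back by σL/E = 62×1600/(120×10³) = 0.8267 mm.
The gap must absorb the remainder: g_min = 1.882 − 0.8267 = 1.056 mm.

g ≈ 1.06 mm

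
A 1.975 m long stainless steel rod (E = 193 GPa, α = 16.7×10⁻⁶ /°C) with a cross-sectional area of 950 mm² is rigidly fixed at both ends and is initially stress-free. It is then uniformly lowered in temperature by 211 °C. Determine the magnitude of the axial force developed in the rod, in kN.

P ≈ 646 kN (tensile)

With zero net strain, σ = E·αΔT = 193 GPa × 16.7×10⁻⁶ × 211 = 680.1 MPa.
P = AEαΔT = 950 × 193×10³ × 16.7×10⁻⁶ × 211 = 646.1 kN (tensile).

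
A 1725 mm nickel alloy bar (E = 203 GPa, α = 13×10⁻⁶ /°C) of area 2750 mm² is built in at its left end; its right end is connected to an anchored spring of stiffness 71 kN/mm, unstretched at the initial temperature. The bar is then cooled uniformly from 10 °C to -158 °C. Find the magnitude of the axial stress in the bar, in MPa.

σ ≈ 79.8 MPa (tensile)

If the spring were absent the bar would shorten by αΔT L = 13×10⁻⁶ × 168 × 1725 = 3.767 mm.
Let P be the tensile force in the spring. The bar extends elastically by PL/(AE) and the spring stretches by P/k; together these equal δ_free.
P [ L/(AE) + 1/k ] = δ_free → P [ 1725/(2750×203×10³) + 1/(71×10³) ] = 3.767.
P = 3.767 / 1.717×10⁻⁵ = 219400 N.
σ = P/A = 219400/2750 = 79.77 MPa.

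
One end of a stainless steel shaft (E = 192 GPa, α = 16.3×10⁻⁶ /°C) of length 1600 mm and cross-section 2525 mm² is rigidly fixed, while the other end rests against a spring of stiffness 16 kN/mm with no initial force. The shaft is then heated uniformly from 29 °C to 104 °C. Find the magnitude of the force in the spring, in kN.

P ≈ 29.7 kN

Free thermal expansion: δ_free = αΔT L = 16.3×10⁻⁶ × 75 × 1600 = 1.956 mm.
With a force P in the spring, the elastic change of the shaft is PL/(AE) and that of the spring is P/k; compatibility requires their sum to equal δ_free.
P [ L/(AE) + 1/k ] = δ_free → P [ 1600/(2525×192×10³) + 1/(16×10³) ] = 1.956.
P = 1.956 / 6.58×10⁻⁵ = 29730 N.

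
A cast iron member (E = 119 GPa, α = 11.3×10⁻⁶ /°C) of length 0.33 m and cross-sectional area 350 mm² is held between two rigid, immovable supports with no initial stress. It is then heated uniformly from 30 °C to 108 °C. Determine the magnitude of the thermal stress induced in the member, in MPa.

σ ≈ 105 MPa (compressive)

The supports are rigid, so the total axial strain is zero. The restrained thermal strain is ε = αΔT = 11.3×10⁻⁶ × 78 = 881.4×10⁻⁶.
Hence σ = E·αΔT = 119×10³ × 881.4×10⁻⁶ = 104.9 MPa, compressive.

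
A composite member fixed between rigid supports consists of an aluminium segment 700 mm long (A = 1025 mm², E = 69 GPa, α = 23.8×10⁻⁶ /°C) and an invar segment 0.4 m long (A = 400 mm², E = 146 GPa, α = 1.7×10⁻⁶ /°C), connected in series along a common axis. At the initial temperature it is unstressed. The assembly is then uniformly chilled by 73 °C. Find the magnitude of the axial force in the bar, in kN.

P ≈ 75.6 kN (tensile)

If the supports were absent, the total length change would be Σ αᵢΔT Lᵢ = 23.8×10⁻⁶×73×700 + 1.7×10⁻⁶×73×400 = 1.266 mm.
The rigid supports impose zero overall length change; the single axial force P common to all segments must satisfy P Σ Lᵢ/(AᵢEᵢ) = δ_free.
The series flexibility is Σ Lᵢ/(AᵢEᵢ) = 700/(1025×69×10³) + 400/(400×146×10³) = 1.675×10⁻⁵ mm/N.
P = 1.266 / 1.675×10⁻⁵ = 75590 N = 75.59 kN, tensile.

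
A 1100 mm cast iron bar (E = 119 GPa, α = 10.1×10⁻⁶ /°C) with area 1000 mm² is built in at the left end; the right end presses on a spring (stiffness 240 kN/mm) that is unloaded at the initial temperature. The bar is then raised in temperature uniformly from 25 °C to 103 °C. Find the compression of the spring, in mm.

δ ≈ 0.269 mm

Free thermal expansion: δ_free = αΔT L = 10.1×10⁻⁶ × 78 × 1100 = 0.8666 mm.
Let P be the compressive force at the spring. The bar shortens elastically by PL/(AE) and the spring compresses by P/k; together these equal δ_free.
So P = δ_free / [L/(AE) + 1/k] = 0.8666 / [ 1100/(1000×119×10³) + 1/(240×10³) ].
P = 0.8666 / 1.341×10⁻⁵ = 64620 N.
Spring compression = P/k = 64620/(240×10³) = 0.2693 mm.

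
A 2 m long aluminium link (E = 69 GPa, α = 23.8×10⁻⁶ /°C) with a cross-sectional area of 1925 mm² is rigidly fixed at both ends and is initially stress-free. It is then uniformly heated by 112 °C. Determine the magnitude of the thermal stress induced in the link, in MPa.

σ ≈ 184 MPa (compressive)

Because both ends are immovable the net strain is zero, and the suppressed thermal strain is αΔT = 23.8×10⁻⁶ × 112 = 2665.6×10⁻⁶.
Hence σ = E·αΔT = 69×10³ × 2665.6×10⁻⁶ = 183.9 MPa, compressive.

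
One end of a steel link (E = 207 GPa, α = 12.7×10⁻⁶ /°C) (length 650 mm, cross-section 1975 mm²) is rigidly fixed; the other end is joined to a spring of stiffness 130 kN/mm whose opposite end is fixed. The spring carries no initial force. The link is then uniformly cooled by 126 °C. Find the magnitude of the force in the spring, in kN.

The unrestrained thermal change is αΔT L = 12.7×10⁻⁶ × 126 × 650 = 1.04 mm.
With a force P in the spring, the elastic change of the link is PL/(AE) and that of the spring is P/k; compatibility requires their sum to equal δ_free.
So P = δ_free / [L/(AE) + 1/k] = 1.04 / [ 650/(1975×207×10³) + 1/(130×10³) ].
P = 1.04 / 9.282×10⁻⁶ = 112100 N.

P ≈ 112 kN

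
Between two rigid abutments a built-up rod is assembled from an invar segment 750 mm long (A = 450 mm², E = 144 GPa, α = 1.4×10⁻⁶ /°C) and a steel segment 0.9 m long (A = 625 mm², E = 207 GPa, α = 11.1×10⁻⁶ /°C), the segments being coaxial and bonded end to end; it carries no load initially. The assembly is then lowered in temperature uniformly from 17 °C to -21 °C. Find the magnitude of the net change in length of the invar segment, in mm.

|ΔL| ≈ 0.222 mm

Free thermal contraction of the whole bar: Σ αᵢΔT Lᵢ = 1.4×10⁻⁶×38×750 + 11.1×10⁻⁶×38×900 = 0.4195 mm.
Since the ends are fixed, an axial force P builds up, equal in every segment, with P · Σ Lᵢ/(AᵢEᵢ) = δ_free.
The series flexibility is Σ Lᵢ/(AᵢEᵢ) = 750/(450×144×10³) + 900/(625×207×10³) = 1.853×10⁻⁵ mm/N.
So P = 0.4195 / 1.853×10⁻⁵ = 22.64 kN, tensile.
For the invar segment, free thermal change = 1.4×10⁻⁶×38×750 = 0.0399 mm and elastic change from P = 22640×750/(450×144×10³) = 0.262 mm; these oppose, so the net change is 0.222 mm (segment lengthens).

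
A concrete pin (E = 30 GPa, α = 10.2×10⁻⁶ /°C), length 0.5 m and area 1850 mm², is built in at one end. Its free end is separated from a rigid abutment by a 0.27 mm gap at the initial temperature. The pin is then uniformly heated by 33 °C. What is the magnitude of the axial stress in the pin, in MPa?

Unrestrained expansion: δ_free = αΔT L = 10.2×10⁻⁶ × 33 × 500 = 0.1683 mm.
Since δ_free = 0.168 mm is less than the 0.27 mm gap, the pin never touches the wall. No axial force develops.

σ ≈ 0 MPa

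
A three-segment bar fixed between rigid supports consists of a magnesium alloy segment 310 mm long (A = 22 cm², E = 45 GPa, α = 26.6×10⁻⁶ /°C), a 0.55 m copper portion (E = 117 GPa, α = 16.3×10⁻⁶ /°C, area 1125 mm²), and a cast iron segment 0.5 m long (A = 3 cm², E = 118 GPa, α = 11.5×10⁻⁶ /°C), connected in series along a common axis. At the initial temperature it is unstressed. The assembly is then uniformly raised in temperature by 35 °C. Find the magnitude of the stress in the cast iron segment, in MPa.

σ ≈ 125 MPa (compressive)

Free thermal expansion of the whole bar: Σ αᵢΔT Lᵢ = 26.6×10⁻⁶×35×310 + 16.3×10⁻⁶×35×550 + 11.5×10⁻⁶×35×500 = 0.8036 mm.
Since the ends are fixed, an axial force P builds up, equal in every segment, with P · Σ Lᵢ/(AᵢEᵢ) = δ_free.
Σ Lᵢ/(AᵢEᵢ) = 310/(2200×45×10³) + 550/(1125×117×10³) + 500/(300×118×10³) = 2.143×10⁻⁵ mm/N.
P = 0.8036 / 2.143×10⁻⁵ = 37490 N = 37.49 kN, compressive.
σ_{cast iron} = P / A = 37490 / 300 = 125 MPa.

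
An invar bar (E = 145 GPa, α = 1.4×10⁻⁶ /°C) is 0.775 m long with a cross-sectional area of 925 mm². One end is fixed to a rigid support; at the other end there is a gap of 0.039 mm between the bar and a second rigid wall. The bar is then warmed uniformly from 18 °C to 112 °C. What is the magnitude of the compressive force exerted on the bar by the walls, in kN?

Unrestrained expansion: δ_free = αΔT L = 1.4×10⁻⁶ × 94 × 775 = 0.102 mm.
The gap closes (δ_free > 0.039 mm) and the wall then resists a further 0.102 − 0.039 = 0.06299 mm of expansion.
So σ = E(δ_free − g)/L = 145×10³ × 0.06299/775 = 11.79 MPa.
P = σA = 11.79 × 925 = 10.9 kN.

P ≈ 10.9 kN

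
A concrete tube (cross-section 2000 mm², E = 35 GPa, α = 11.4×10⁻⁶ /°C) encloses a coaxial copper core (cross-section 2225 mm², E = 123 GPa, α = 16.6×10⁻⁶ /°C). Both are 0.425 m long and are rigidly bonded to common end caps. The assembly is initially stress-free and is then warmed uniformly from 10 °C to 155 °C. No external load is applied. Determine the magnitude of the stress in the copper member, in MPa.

σ ≈ 18.9 MPa (compressive)

Both members must finish at the same length. With the larger α, the copper tends to over-expand; the plates restrain it, putting the copper in compression and the concrete in tension. With no external load the two internal forces are equal and opposite, magnitude P.
Compatibility of the two members (thermal + elastic change equal): (α₁ − α₂)ΔT = P·[1/(A₁E₁) + 1/(A₂E₂)].
|α₁ − α₂|·ΔT = 5.2×10⁻⁶ × 145 = 0.000754.
1/(A₁E₁) + 1/(A₂E₂) = 1/(2000×35×10³) + 1/(2225×123×10³) = 1.794×10⁻⁸ N⁻¹.
P = 0.000754 / 1.794×10⁻⁸ = 42030 N = 42.03 kN.
σ_{copper} = P/A₂ = 42030/2225 = 18.89 MPa, compressive.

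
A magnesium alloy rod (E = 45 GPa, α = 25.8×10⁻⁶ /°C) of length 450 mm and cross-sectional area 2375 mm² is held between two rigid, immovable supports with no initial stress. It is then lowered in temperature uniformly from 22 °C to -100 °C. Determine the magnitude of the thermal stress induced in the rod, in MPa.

σ ≈ 142 MPa (tensile)

Because both ends are immovable the net strain is zero, and the suppressed thermal strain is αΔT = 25.8×10⁻⁶ × 122 = 3147.6×10⁻⁶.
The stress required to suppress this strain is σ = Eε = 45×10³ × 3147.6×10⁻⁶ = 141.6 MPa, tensile since the rod is trying to contract.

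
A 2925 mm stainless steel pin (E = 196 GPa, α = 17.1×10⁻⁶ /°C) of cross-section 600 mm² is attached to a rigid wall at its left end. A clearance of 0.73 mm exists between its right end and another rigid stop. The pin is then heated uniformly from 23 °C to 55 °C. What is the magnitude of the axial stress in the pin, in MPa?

σ ≈ 58.3 MPa (compressive)

If the wall were absent the pin would grow by αΔT L = 17.1×10⁻⁶ × 32 × 2925 = 1.601 mm.
The gap closes (δ_free > 0.73 mm) and the wall then resists a further 1.601 − 0.73 = 0.8706 mm of expansion.
So σ = E(δ_free − g)/L = 196×10³ × 0.8706/2925 = 58.33 MPa.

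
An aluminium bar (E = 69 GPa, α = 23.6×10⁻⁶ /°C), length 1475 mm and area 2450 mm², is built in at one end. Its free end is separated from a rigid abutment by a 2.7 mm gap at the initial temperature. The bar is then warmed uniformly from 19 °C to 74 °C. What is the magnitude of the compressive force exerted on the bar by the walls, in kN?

P ≈ 0 kN

If the wall were absent the bar would grow by αΔT L = 23.6×10⁻⁶ × 55 × 1475 = 1.915 mm.
Since δ_free = 1.91 mm is less than the 2.7 mm gap, the bar never touches the wall. No axial force develops.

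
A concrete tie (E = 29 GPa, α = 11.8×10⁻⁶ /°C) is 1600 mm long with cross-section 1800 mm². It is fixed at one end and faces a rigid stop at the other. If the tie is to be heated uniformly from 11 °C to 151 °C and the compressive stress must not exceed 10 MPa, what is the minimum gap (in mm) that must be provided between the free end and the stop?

g ≈ 2.09 mm

With no wall the tie would lengthen by αΔT L = 11.8×10⁻⁶ × 140 × 1600 = 2.643 mm.
A stress of 10 MPa corresponds to the wall pushing the tie back by σL/E = 10×1600/(29×10³) = 0.5517 mm.
So the gap has to take up the difference, g_min = δ_free − σL/E = 2.643 − 0.5517 = 2.091 mm.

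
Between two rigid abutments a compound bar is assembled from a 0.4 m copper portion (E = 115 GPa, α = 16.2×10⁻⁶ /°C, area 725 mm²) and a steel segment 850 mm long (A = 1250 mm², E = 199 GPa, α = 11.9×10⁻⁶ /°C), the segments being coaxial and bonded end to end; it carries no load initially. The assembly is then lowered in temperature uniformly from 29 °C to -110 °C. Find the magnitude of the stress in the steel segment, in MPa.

σ ≈ 225 MPa (tensile)

If the supports were absent, the total length change would be Σ αᵢΔT Lᵢ = 16.2×10⁻⁶×139×400 + 11.9×10⁻⁶×139×850 = 2.307 mm.
The walls prevent any net length change, so an axial force P (same in every segment) develops. Compatibility: P · Σ Lᵢ/(AᵢEᵢ) = δ_free.
Σ Lᵢ/(AᵢEᵢ) = 400/(725×115×10³) + 850/(1250×199×10³) = 8.215×10⁻⁶ mm/N.
Hence P = δ_free / Σ(L/AE) = 2.307/8.215×10⁻⁶ = 280.8 kN (tensile).
σ_{steel} = P / A = 280800 / 1250 = 224.6 MPa.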